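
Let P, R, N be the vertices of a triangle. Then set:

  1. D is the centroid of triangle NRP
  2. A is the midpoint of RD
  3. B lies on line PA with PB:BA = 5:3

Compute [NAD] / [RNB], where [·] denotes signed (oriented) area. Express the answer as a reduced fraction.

Choose coordinates P = (0, 0), R = (1, 0), N = (0, 1).
1. D is the centroid of triangle NRP ⇒ D = (1/3, 1/3)
2. A is the midpoint of RD ⇒ A = (2/3, 1/6)
3. B lies on line PA with PB:BA = 5:3 ⇒ B = (5/12, 5/48)
2·[NAD] = -1/6, 2·[RNB] = 23/48
[NAD]:[RNB] = -1/6:23/48 = -8/23

[NAD]:[RNB] = -8/23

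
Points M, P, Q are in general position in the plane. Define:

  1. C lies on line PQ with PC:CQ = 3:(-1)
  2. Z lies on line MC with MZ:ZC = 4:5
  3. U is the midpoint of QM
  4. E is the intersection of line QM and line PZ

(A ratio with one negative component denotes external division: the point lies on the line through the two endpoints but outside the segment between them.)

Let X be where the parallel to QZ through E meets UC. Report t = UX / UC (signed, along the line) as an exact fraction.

t = 2/77

Assign M = (0, 0), P = (1, 0), Q = (0, 1) — the answer is frame-independent, so this choice is without loss of generality.
1. C lies on line PQ with PC:CQ = 3:(-1) ⇒ C = (-1/2, 3/2)
2. Z lies on line MC with MZ:ZC = 4:5 ⇒ Z = (-2/9, 2/3)
3. U is the midpoint of QM ⇒ U = (0, 1/2)
4. E is the intersection of line QM and line PZ ⇒ E = (0, 6/11)
through E parallel to QZ: direction (-2/9, -1/3); meets UC at X = (-1/77, 81/154)
X = U + t·(C−U) with t = 2/77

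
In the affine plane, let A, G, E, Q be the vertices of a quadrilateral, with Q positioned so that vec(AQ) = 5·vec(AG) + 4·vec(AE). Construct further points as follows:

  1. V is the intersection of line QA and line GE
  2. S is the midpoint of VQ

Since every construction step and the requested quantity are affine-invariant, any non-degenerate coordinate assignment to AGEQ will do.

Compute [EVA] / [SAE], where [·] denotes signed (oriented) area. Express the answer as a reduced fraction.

Assign A = (0, 0), G = (1, 0), E = (0, 1), Q = (5, 4) — the answer is frame-independent, so this choice is without loss of generality.
1. V is the intersection of line QA and line GE ⇒ V = (5/9, 4/9)
2. S is the midpoint of VQ ⇒ S = (25/9, 20/9)
2·[EVA] = -5/9, 2·[SAE] = -25/9
[EVA]:[SAE] = -5/9:-25/9 = 1/5

[EVA]:[SAE] = 1/5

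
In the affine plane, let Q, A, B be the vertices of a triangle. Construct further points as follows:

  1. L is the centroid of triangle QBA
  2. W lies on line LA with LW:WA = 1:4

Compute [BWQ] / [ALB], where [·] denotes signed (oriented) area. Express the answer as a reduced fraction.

Assign Q = (0, 0), A = (1, 0), B = (0, 1) — the answer is frame-independent, so this choice is without loss of generality.
1. L is the centroid of triangle QBA ⇒ L = (1/3, 1/3)
2. W lies on line LA with LW:WA = 1:4 ⇒ W = (7/15, 4/15)
2·[BWQ] = -7/15, 2·[ALB] = -1/3
[BWQ]:[ALB] = -7/15:-1/3 = 7/5

[BWQ]:[ALB] = 7/5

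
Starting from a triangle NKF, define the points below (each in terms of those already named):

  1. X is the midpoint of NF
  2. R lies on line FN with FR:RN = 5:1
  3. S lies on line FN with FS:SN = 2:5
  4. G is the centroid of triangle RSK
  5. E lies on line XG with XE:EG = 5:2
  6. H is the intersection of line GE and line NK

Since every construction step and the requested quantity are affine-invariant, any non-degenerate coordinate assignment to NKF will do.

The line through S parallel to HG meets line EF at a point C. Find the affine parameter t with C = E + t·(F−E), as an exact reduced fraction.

t = 3/7

Work in coordinates with N = (0, 0), K = (1, 0), F = (0, 1).
1. X is the midpoint of NF ⇒ X = (0, 1/2)
2. R lies on line FN with FR:RN = 5:1 ⇒ R = (0, 1/6)
3. S lies on line FN with FS:SN = 2:5 ⇒ S = (0, 5/7)
4. G is the centroid of triangle RSK ⇒ G = (1/3, 37/126)
5. E lies on line XG with XE:EG = 5:2 ⇒ E = (5/21, 311/882)
6. H is the intersection of line GE and line NK ⇒ H = (21/26, 0)
through S parallel to HG: direction (-37/78, 37/126); meets EF at C = (20/147, 1945/3087)
C = E + t·(F−E) with t = 3/7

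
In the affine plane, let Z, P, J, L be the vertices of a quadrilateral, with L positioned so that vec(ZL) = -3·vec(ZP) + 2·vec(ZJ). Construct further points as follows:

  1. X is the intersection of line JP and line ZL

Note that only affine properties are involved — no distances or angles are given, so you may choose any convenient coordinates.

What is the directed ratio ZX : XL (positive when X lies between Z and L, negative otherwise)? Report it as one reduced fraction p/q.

Assign Z = (0, 0), P = (1, 0), J = (0, 1), L = (-3, 2) — the answer is frame-independent, so this choice is without loss of generality.
1. X is the intersection of line JP and line ZL ⇒ X = (3, -2)
X = Z + t·(L−Z) with t = -1, so ZX:XL = t:(1−t) = -1:2

ZX:XL = -1/2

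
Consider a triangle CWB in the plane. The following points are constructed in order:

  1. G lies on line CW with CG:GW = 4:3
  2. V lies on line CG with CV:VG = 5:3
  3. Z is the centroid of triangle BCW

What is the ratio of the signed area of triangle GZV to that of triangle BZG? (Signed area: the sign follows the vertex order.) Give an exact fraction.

[GZV]:[BZG] = 3/2

Work in coordinates with C = (0, 0), W = (1, 0), B = (0, 1).
1. G lies on line CW with CG:GW = 4:3 ⇒ G = (4/7, 0)
2. V lies on line CG with CV:VG = 5:3 ⇒ V = (5/14, 0)
3. Z is the centroid of triangle BCW ⇒ Z = (1/3, 1/3)
2·[GZV] = 1/14, 2·[BZG] = 1/21
[GZV]:[BZG] = 1/14:1/21 = 3/2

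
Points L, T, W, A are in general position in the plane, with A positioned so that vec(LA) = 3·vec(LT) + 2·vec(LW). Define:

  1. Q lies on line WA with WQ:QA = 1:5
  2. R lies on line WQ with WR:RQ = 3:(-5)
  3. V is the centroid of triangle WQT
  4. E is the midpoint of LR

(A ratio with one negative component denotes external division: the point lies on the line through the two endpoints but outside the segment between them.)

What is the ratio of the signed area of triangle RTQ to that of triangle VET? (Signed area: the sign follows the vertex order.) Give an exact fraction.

[RTQ]:[VET] = 60/29

Assign L = (0, 0), T = (1, 0), W = (0, 1), A = (3, 2) — the answer is frame-independent, so this choice is without loss of generality.
1. Q lies on line WA with WQ:QA = 1:5 ⇒ Q = (1/2, 7/6)
2. R lies on line WQ with WR:RQ = 3:(-5) ⇒ R = (-3/4, 3/4)
3. V is the centroid of triangle WQT ⇒ V = (1/2, 13/18)
4. E is the midpoint of LR ⇒ E = (-3/8, 3/8)
2·[RTQ] = 5/3, 2·[VET] = 29/36
[RTQ]:[VET] = 5/3:29/36 = 60/29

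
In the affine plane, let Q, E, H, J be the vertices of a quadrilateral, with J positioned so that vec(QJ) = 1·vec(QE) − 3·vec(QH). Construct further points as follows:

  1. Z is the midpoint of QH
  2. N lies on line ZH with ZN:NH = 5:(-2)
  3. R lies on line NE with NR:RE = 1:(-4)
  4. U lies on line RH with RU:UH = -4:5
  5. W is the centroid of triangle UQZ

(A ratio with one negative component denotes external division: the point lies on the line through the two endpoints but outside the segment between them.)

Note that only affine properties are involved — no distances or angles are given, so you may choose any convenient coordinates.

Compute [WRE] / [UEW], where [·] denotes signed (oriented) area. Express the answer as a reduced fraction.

Choose coordinates Q = (0, 0), E = (1, 0), H = (0, 1), J = (1, -3).
1. Z is the midpoint of QH ⇒ Z = (0, 1/2)
2. N lies on line ZH with ZN:NH = 5:(-2) ⇒ N = (0, 4/3)
3. R lies on line NE with NR:RE = 1:(-4) ⇒ R = (-1/3, 16/9)
4. U lies on line RH with RU:UH = -4:5 ⇒ U = (-5/3, 44/9)
5. W is the centroid of triangle UQZ ⇒ W = (-5/9, 97/54)
2·[WRE] = -10/27, 2·[UEW] = -76/27
[WRE]:[UEW] = -10/27:-76/27 = 5/38

[WRE]:[UEW] = 5/38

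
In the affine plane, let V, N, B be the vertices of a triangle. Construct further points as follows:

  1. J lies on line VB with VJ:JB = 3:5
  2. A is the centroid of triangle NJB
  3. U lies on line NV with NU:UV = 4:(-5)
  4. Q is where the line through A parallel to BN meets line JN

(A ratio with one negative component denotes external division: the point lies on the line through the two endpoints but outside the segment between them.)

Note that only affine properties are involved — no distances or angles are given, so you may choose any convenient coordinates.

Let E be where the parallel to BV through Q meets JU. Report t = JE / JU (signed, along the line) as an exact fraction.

t = 2/15

Set V = (0, 0), N = (1, 0), B = (0, 1); any affine frame gives the same invariant.
1. J lies on line VB with VJ:JB = 3:5 ⇒ J = (0, 3/8)
2. A is the centroid of triangle NJB ⇒ A = (1/3, 11/24)
3. U lies on line NV with NU:UV = 4:(-5) ⇒ U = (5, 0)
4. Q is where the line through A parallel to BN meets line JN ⇒ Q = (2/3, 1/8)
through Q parallel to BV: direction (0, -1); meets JU at E = (2/3, 13/40)
E = J + t·(U−J) with t = 2/15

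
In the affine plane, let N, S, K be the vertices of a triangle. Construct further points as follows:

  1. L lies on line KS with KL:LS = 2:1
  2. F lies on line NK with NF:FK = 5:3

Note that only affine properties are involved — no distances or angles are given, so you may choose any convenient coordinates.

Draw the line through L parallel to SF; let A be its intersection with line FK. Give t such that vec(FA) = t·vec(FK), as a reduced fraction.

Assign N = (0, 0), S = (1, 0), K = (0, 1) — the answer is frame-independent, so this choice is without loss of generality.
1. L lies on line KS with KL:LS = 2:1 ⇒ L = (2/3, 1/3)
2. F lies on line NK with NF:FK = 5:3 ⇒ F = (0, 5/8)
through L parallel to SF: direction (-1, 5/8); meets FK at A = (0, 3/4)
A = F + t·(K−F) with t = 1/3

t = 1/3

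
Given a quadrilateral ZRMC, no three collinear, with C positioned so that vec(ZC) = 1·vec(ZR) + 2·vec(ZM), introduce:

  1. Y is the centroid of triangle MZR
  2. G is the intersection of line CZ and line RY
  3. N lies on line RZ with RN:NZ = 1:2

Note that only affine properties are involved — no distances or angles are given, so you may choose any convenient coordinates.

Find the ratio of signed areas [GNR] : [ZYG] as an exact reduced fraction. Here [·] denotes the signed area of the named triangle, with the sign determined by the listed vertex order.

[GNR]:[ZYG] = 2

Choose coordinates Z = (0, 0), R = (1, 0), M = (0, 1), C = (1, 2).
1. Y is the centroid of triangle MZR ⇒ Y = (1/3, 1/3)
2. G is the intersection of line CZ and line RY ⇒ G = (1/5, 2/5)
3. N lies on line RZ with RN:NZ = 1:2 ⇒ N = (2/3, 0)
2·[GNR] = 2/15, 2·[ZYG] = 1/15
[GNR]:[ZYG] = 2/15:1/15 = 2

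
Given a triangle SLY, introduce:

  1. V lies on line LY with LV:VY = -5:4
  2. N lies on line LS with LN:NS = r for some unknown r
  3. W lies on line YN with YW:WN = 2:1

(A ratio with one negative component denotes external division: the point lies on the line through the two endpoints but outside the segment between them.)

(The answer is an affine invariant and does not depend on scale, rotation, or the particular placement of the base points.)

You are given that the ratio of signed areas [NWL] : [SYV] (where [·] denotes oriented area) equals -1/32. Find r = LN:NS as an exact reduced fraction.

Assign S = (0, 0), L = (1, 0), Y = (0, 1) — the answer is frame-independent, so this choice is without loss of generality.
1. V lies on line LY with LV:VY = -5:4 ⇒ V = (-4, 5)
2. With LN:NS = r, write λ = r/(r+1) so N = L + λ·(S−L); N is affine-linear in λ
3. W lies on line YN with YW:WN = 2:1 ⇒ W is an affine combination of earlier points and hence also affine-linear in λ
Every point depending on N is an affine combination of N and λ-independent points, so each such coordinate is linear in λ; the λ² term in each signed area is a multiple of (S−L)×(S−L) = 0, so 2·[NWL] and 2·[SYV] are each linear in λ. Evaluating at λ=0 and λ=1:
  2·[NWL] = -1/3·λ,   2·[SYV] = 4
So [NWL]:[SYV] = (-1/3·λ) / (4). Setting this equal to -1/32:
  -1/3·λ = -1/32·(4)  ⇒  λ = 3/8
Then r = λ/(1−λ) = (3/8)/(5/8) = 3/5. Check: with r = 3/5, N = (5/8, 0) and [NWL]:[SYV] = -1/32 as required.

r = 3/5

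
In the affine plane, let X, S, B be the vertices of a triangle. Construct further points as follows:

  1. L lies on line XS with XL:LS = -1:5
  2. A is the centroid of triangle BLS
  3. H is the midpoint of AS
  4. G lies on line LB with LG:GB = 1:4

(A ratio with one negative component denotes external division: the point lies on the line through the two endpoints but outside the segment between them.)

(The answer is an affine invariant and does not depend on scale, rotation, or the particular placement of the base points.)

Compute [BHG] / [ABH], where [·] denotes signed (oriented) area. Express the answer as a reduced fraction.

Work in coordinates with X = (0, 0), S = (1, 0), B = (0, 1).
1. L lies on line XS with XL:LS = -1:5 ⇒ L = (-1/4, 0)
2. A is the centroid of triangle BLS ⇒ A = (1/4, 1/3)
3. H is the midpoint of AS ⇒ H = (5/8, 1/6)
4. G lies on line LB with LG:GB = 1:4 ⇒ G = (-1/5, 1/5)
2·[BHG] = -2/3, 2·[ABH] = -5/24
[BHG]:[ABH] = -2/3:-5/24 = 16/5

[BHG]:[ABH] = 16/5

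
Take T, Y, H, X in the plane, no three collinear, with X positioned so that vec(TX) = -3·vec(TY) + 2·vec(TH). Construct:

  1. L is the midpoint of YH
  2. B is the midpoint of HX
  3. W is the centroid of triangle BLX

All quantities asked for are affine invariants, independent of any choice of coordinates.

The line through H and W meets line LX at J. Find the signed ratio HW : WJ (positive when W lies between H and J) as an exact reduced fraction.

HW:WJ = 5

Assign T = (0, 0), Y = (1, 0), H = (0, 1), X = (-3, 2) — the answer is frame-independent, so this choice is without loss of generality.
1. L is the midpoint of YH ⇒ L = (1/2, 1/2)
2. B is the midpoint of HX ⇒ B = (-3/2, 3/2)
3. W is the centroid of triangle BLX ⇒ W = (-4/3, 4/3)
line HW meets LX at J = (-8/5, 7/5)
W = H + t·(J−H) with t = 5/6, so HW:WJ = 5/6:1/6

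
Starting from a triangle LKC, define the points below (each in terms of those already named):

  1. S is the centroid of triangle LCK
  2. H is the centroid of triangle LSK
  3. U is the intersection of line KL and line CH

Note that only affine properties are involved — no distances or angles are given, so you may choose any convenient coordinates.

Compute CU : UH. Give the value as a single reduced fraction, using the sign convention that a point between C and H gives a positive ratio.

Assign L = (0, 0), K = (1, 0), C = (0, 1) — the answer is frame-independent, so this choice is without loss of generality.
1. S is the centroid of triangle LCK ⇒ S = (1/3, 1/3)
2. H is the centroid of triangle LSK ⇒ H = (4/9, 1/9)
3. U is the intersection of line KL and line CH ⇒ U = (1/2, 0)
U = C + t·(H−C) with t = 9/8, so CU:UH = t:(1−t) = 9/8:-1/8

CU:UH = -9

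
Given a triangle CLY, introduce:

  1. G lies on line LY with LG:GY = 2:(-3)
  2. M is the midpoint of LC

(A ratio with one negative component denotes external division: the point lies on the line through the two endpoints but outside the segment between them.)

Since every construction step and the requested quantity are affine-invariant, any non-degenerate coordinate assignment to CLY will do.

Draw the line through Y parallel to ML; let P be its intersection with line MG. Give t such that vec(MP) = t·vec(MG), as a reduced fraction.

t = -1/2

Set C = (0, 0), L = (1, 0), Y = (0, 1); any affine frame gives the same invariant.
1. G lies on line LY with LG:GY = 2:(-3) ⇒ G = (3, -2)
2. M is the midpoint of LC ⇒ M = (1/2, 0)
through Y parallel to ML: direction (1/2, 0); meets MG at P = (-3/4, 1)
P = M + t·(G−M) with t = -1/2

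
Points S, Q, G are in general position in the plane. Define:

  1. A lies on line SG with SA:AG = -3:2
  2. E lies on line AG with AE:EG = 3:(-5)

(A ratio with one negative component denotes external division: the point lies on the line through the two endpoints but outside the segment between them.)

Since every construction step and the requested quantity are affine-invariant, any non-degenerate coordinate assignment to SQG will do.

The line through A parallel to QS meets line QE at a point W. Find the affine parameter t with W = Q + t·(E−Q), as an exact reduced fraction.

t = 1/2

Work in coordinates with S = (0, 0), Q = (1, 0), G = (0, 1).
1. A lies on line SG with SA:AG = -3:2 ⇒ A = (0, 3)
2. E lies on line AG with AE:EG = 3:(-5) ⇒ E = (0, 6)
through A parallel to QS: direction (-1, 0); meets QE at W = (1/2, 3)
W = Q + t·(E−Q) with t = 1/2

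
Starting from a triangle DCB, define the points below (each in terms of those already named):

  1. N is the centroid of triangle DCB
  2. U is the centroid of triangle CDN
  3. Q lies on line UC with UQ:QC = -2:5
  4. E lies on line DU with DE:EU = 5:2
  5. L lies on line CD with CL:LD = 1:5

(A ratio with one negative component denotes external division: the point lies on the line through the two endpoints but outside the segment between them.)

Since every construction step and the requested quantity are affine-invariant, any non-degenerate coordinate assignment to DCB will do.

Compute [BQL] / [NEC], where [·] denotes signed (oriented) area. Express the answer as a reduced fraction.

[BQL]:[NEC] = 343/99

Set D = (0, 0), C = (1, 0), B = (0, 1); any affine frame gives the same invariant.
1. N is the centroid of triangle DCB ⇒ N = (1/3, 1/3)
2. U is the centroid of triangle CDN ⇒ U = (4/9, 1/9)
3. Q lies on line UC with UQ:QC = -2:5 ⇒ Q = (2/27, 5/27)
4. E lies on line DU with DE:EU = 5:2 ⇒ E = (20/63, 5/63)
5. L lies on line CD with CL:LD = 1:5 ⇒ L = (5/6, 0)
2·[BQL] = 49/81, 2·[NEC] = 11/63
[BQL]:[NEC] = 49/81:11/63 = 343/99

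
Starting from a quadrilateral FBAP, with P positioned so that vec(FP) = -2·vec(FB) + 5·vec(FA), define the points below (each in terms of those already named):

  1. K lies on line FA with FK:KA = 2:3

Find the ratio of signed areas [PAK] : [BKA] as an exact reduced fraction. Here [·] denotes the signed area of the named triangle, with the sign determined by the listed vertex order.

Work in coordinates with F = (0, 0), B = (1, 0), A = (0, 1), P = (-2, 5).
1. K lies on line FA with FK:KA = 2:3 ⇒ K = (0, 2/5)
2·[PAK] = -6/5, 2·[BKA] = -3/5
[PAK]:[BKA] = -6/5:-3/5 = 2

[PAK]:[BKA] = 2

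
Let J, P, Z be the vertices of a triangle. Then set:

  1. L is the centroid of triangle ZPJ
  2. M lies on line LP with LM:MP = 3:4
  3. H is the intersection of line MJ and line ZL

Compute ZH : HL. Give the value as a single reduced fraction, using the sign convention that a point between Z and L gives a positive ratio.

Work in coordinates with J = (0, 0), P = (1, 0), Z = (0, 1).
1. L is the centroid of triangle ZPJ ⇒ L = (1/3, 1/3)
2. M lies on line LP with LM:MP = 3:4 ⇒ M = (13/21, 4/21)
3. H is the intersection of line MJ and line ZL ⇒ H = (13/30, 2/15)
H = Z + t·(L−Z) with t = 13/10, so ZH:HL = t:(1−t) = 13/10:-3/10

ZH:HL = -13/3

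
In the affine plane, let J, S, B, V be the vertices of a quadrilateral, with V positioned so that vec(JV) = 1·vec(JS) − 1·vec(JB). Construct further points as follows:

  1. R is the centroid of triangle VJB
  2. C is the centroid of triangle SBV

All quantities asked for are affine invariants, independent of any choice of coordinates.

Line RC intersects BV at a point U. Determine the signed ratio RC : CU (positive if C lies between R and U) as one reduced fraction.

Assign J = (0, 0), S = (1, 0), B = (0, 1), V = (1, -1) — the answer is frame-independent, so this choice is without loss of generality.
1. R is the centroid of triangle VJB ⇒ R = (1/3, 0)
2. C is the centroid of triangle SBV ⇒ C = (2/3, 0)
line RC meets BV at U = (1/2, 0)
C = R + t·(U−R) with t = 2, so RC:CU = 2:-1

RC:CU = -2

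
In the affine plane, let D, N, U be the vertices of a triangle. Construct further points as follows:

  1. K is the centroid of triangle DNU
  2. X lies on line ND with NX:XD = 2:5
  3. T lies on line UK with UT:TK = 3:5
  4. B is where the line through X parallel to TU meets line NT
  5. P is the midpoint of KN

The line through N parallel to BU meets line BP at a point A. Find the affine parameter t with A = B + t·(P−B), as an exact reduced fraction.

t = -2

Assign D = (0, 0), N = (1, 0), U = (0, 1) — the answer is frame-independent, so this choice is without loss of generality.
1. K is the centroid of triangle DNU ⇒ K = (1/3, 1/3)
2. X lies on line ND with NX:XD = 2:5 ⇒ X = (5/7, 0)
3. T lies on line UK with UT:TK = 3:5 ⇒ T = (1/8, 3/4)
4. B is where the line through X parallel to TU meets line NT ⇒ B = (1/2, 3/7)
5. P is the midpoint of KN ⇒ P = (2/3, 1/6)
through N parallel to BU: direction (-1/2, 4/7); meets BP at A = (1/6, 20/21)
A = B + t·(P−B) with t = -2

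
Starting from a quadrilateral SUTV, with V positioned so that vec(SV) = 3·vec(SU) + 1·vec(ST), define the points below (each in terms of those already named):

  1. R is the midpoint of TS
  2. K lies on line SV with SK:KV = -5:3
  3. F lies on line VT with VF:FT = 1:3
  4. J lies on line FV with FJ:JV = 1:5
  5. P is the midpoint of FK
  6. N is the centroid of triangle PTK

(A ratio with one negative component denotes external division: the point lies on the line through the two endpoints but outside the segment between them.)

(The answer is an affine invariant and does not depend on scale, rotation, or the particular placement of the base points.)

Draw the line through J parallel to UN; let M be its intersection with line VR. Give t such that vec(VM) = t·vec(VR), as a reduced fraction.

t = 35/118

Set S = (0, 0), U = (1, 0), T = (0, 1), V = (3, 1); any affine frame gives the same invariant.
1. R is the midpoint of TS ⇒ R = (0, 1/2)
2. K lies on line SV with SK:KV = -5:3 ⇒ K = (15/2, 5/2)
3. F lies on line VT with VF:FT = 1:3 ⇒ F = (9/4, 1)
4. J lies on line FV with FJ:JV = 1:5 ⇒ J = (19/8, 1)
5. P is the midpoint of FK ⇒ P = (39/8, 7/4)
6. N is the centroid of triangle PTK ⇒ N = (33/8, 7/4)
through J parallel to UN: direction (25/8, 7/4); meets VR at M = (249/118, 201/236)
M = V + t·(R−V) with t = 35/118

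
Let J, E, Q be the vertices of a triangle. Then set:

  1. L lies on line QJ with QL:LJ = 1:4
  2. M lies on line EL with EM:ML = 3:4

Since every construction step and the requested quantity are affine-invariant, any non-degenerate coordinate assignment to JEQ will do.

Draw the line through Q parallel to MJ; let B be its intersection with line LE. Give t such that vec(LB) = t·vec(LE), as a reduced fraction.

Set J = (0, 0), E = (1, 0), Q = (0, 1); any affine frame gives the same invariant.
1. L lies on line QJ with QL:LJ = 1:4 ⇒ L = (0, 4/5)
2. M lies on line EL with EM:ML = 3:4 ⇒ M = (4/7, 12/35)
through Q parallel to MJ: direction (-4/7, -12/35); meets LE at B = (-1/7, 32/35)
B = L + t·(E−L) with t = -1/7

t = -1/7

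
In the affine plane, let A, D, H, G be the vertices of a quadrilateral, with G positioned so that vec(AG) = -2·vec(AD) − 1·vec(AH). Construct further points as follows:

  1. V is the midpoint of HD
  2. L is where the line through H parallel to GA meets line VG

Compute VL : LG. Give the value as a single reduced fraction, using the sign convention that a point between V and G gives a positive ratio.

Work in coordinates with A = (0, 0), D = (1, 0), H = (0, 1), G = (-2, -1).
1. V is the midpoint of HD ⇒ V = (1/2, 1/2)
2. L is where the line through H parallel to GA meets line VG ⇒ L = (8, 5)
L = V + t·(G−V) with t = -3, so VL:LG = t:(1−t) = -3:4

VL:LG = -3/4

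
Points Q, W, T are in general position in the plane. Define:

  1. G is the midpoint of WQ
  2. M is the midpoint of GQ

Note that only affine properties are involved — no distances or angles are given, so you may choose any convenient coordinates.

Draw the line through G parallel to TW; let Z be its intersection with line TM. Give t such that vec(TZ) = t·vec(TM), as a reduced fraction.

t = 2/3

Choose coordinates Q = (0, 0), W = (1, 0), T = (0, 1).
1. G is the midpoint of WQ ⇒ G = (1/2, 0)
2. M is the midpoint of GQ ⇒ M = (1/4, 0)
through G parallel to TW: direction (1, -1); meets TM at Z = (1/6, 1/3)
Z = T + t·(M−T) with t = 2/3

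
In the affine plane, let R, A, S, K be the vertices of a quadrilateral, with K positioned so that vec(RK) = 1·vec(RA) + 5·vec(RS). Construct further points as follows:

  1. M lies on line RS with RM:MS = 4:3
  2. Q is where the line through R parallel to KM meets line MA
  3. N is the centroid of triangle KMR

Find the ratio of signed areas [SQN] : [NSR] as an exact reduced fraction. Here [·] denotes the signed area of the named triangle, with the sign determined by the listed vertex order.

Set R = (0, 0), A = (1, 0), S = (0, 1), K = (1, 5); any affine frame gives the same invariant.
1. M lies on line RS with RM:MS = 4:3 ⇒ M = (0, 4/7)
2. Q is where the line through R parallel to KM meets line MA ⇒ Q = (4/35, 124/245)
3. N is the centroid of triangle KMR ⇒ N = (1/3, 13/7)
2·[SQN] = 193/735, 2·[NSR] = 1/3
[SQN]:[NSR] = 193/735:1/3 = 193/245

[SQN]:[NSR] = 193/245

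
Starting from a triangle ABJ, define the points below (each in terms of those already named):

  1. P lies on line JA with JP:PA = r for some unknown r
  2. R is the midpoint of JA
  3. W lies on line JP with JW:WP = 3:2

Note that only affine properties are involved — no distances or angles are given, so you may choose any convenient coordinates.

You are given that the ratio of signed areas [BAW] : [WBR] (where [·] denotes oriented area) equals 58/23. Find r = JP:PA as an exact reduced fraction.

r = 2/5

Work in coordinates with A = (0, 0), B = (1, 0), J = (0, 1).
1. With JP:PA = r, write λ = r/(r+1) so P = J + λ·(A−J); P is affine-linear in λ
2. R is the midpoint of JA ⇒ R = (0, 1/2)
3. W lies on line JP with JW:WP = 3:2 ⇒ W is an affine combination of earlier points and hence also affine-linear in λ
Every point depending on P is an affine combination of P and λ-independent points, so each such coordinate is linear in λ; the λ² term in each signed area is a multiple of (A−J)×(A−J) = 0, so 2·[BAW] and 2·[WBR] are each linear in λ. Evaluating at λ=0 and λ=1:
  2·[BAW] = 3/5·λ − 1,   2·[WBR] = 3/5·λ − 1/2
So [BAW]:[WBR] = (3/5·λ − 1) / (3/5·λ − 1/2). Setting this equal to 58/23:
  3/5·λ − 1 = 58/23·(3/5·λ − 1/2)  ⇒  λ = 2/7
Then r = λ/(1−λ) = (2/7)/(5/7) = 2/5. Check: with r = 2/5, P = (0, 5/7) and [BAW]:[WBR] = 58/23 as required.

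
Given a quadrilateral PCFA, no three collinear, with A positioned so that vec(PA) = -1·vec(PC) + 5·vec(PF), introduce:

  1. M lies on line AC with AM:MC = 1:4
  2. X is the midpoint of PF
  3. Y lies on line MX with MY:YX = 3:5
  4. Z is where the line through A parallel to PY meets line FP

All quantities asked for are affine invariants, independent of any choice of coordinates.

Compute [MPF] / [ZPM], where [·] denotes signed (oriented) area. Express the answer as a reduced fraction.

Choose coordinates P = (0, 0), C = (1, 0), F = (0, 1), A = (-1, 5).
1. M lies on line AC with AM:MC = 1:4 ⇒ M = (-3/5, 4)
2. X is the midpoint of PF ⇒ X = (0, 1/2)
3. Y lies on line MX with MY:YX = 3:5 ⇒ Y = (-3/8, 43/16)
4. Z is where the line through A parallel to PY meets line FP ⇒ Z = (0, -13/6)
2·[MPF] = 3/5, 2·[ZPM] = 13/10
[MPF]:[ZPM] = 3/5:13/10 = 6/13

[MPF]:[ZPM] = 6/13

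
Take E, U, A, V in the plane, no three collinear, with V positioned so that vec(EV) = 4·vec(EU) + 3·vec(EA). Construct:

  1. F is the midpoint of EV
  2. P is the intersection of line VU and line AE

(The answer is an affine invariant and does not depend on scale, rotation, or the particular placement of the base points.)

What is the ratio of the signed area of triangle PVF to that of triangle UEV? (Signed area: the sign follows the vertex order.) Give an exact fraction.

[PVF]:[UEV] = -2/3

Work in coordinates with E = (0, 0), U = (1, 0), A = (0, 1), V = (4, 3).
1. F is the midpoint of EV ⇒ F = (2, 3/2)
2. P is the intersection of line VU and line AE ⇒ P = (0, -1)
2·[PVF] = 2, 2·[UEV] = -3
[PVF]:[UEV] = 2:-3 = -2/3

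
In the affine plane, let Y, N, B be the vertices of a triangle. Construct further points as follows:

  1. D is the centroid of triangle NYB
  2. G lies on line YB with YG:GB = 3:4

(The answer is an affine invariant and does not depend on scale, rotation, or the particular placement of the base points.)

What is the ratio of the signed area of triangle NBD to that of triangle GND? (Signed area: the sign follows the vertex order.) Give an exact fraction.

Choose coordinates Y = (0, 0), N = (1, 0), B = (0, 1).
1. D is the centroid of triangle NYB ⇒ D = (1/3, 1/3)
2. G lies on line YB with YG:GB = 3:4 ⇒ G = (0, 3/7)
2·[NBD] = 1/3, 2·[GND] = 1/21
[NBD]:[GND] = 1/3:1/21 = 7

[NBD]:[GND] = 7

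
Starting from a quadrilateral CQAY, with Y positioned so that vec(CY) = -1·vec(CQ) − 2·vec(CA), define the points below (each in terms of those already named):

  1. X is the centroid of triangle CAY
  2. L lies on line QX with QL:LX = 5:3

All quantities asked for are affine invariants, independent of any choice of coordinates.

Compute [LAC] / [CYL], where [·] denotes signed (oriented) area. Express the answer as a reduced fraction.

Assign C = (0, 0), Q = (1, 0), A = (0, 1), Y = (-1, -2) — the answer is frame-independent, so this choice is without loss of generality.
1. X is the centroid of triangle CAY ⇒ X = (-1/3, -1/3)
2. L lies on line QX with QL:LX = 5:3 ⇒ L = (1/6, -5/24)
2·[LAC] = 1/6, 2·[CYL] = 13/24
[LAC]:[CYL] = 1/6:13/24 = 4/13

[LAC]:[CYL] = 4/13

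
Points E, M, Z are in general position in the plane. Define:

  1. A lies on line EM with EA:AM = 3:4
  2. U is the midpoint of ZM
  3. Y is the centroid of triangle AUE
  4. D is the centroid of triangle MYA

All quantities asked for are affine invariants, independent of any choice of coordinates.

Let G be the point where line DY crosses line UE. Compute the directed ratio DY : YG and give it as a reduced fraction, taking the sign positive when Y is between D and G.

DY:YG = 8/3

Choose coordinates E = (0, 0), M = (1, 0), Z = (0, 1).
1. A lies on line EM with EA:AM = 3:4 ⇒ A = (3/7, 0)
2. U is the midpoint of ZM ⇒ U = (1/2, 1/2)
3. Y is the centroid of triangle AUE ⇒ Y = (13/42, 1/6)
4. D is the centroid of triangle MYA ⇒ D = (73/126, 1/18)
line DY meets UE at G = (5/24, 5/24)
Y = D + t·(G−D) with t = 8/11, so DY:YG = 8/11:3/11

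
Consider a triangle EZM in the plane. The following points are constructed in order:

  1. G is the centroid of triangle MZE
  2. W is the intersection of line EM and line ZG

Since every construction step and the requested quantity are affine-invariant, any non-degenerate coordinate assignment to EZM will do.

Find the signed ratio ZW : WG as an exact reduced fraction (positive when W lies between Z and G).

Set E = (0, 0), Z = (1, 0), M = (0, 1); any affine frame gives the same invariant.
1. G is the centroid of triangle MZE ⇒ G = (1/3, 1/3)
2. W is the intersection of line EM and line ZG ⇒ W = (0, 1/2)
W = Z + t·(G−Z) with t = 3/2, so ZW:WG = t:(1−t) = 3/2:-1/2

ZW:WG = -3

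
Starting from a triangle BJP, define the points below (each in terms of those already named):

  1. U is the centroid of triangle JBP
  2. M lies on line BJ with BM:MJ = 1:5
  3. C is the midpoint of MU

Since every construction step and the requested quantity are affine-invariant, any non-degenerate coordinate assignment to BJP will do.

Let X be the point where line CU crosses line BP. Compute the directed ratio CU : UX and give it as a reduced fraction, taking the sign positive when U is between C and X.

Work in coordinates with B = (0, 0), J = (1, 0), P = (0, 1).
1. U is the centroid of triangle JBP ⇒ U = (1/3, 1/3)
2. M lies on line BJ with BM:MJ = 1:5 ⇒ M = (1/6, 0)
3. C is the midpoint of MU ⇒ C = (1/4, 1/6)
line CU meets BP at X = (0, -1/3)
U = C + t·(X−C) with t = -1/3, so CU:UX = -1/3:4/3

CU:UX = -1/4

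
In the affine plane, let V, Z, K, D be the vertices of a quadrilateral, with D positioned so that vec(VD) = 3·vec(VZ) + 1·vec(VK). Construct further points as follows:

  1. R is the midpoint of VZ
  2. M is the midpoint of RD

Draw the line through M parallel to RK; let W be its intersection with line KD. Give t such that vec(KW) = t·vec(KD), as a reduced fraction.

t = 1/2

Assign V = (0, 0), Z = (1, 0), K = (0, 1), D = (3, 1) — the answer is frame-independent, so this choice is without loss of generality.
1. R is the midpoint of VZ ⇒ R = (1/2, 0)
2. M is the midpoint of RD ⇒ M = (7/4, 1/2)
through M parallel to RK: direction (-1/2, 1); meets KD at W = (3/2, 1)
W = K + t·(D−K) with t = 1/2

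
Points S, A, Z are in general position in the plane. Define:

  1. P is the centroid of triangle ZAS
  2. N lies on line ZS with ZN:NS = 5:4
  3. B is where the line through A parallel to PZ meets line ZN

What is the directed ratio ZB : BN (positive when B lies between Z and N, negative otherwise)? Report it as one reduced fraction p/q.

Assign S = (0, 0), A = (1, 0), Z = (0, 1) — the answer is frame-independent, so this choice is without loss of generality.
1. P is the centroid of triangle ZAS ⇒ P = (1/3, 1/3)
2. N lies on line ZS with ZN:NS = 5:4 ⇒ N = (0, 4/9)
3. B is where the line through A parallel to PZ meets line ZN ⇒ B = (0, 2)
B = Z + t·(N−Z) with t = -9/5, so ZB:BN = t:(1−t) = -9/5:14/5

ZB:BN = -9/14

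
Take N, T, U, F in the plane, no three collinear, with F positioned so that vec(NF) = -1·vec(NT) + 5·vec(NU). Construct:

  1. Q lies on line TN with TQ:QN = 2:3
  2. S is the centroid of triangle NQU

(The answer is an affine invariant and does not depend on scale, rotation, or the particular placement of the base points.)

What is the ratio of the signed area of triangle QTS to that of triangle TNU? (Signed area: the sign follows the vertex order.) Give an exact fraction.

Set N = (0, 0), T = (1, 0), U = (0, 1), F = (-1, 5); any affine frame gives the same invariant.
1. Q lies on line TN with TQ:QN = 2:3 ⇒ Q = (3/5, 0)
2. S is the centroid of triangle NQU ⇒ S = (1/5, 1/3)
2·[QTS] = 2/15, 2·[TNU] = -1
[QTS]:[TNU] = 2/15:-1 = -2/15

[QTS]:[TNU] = -2/15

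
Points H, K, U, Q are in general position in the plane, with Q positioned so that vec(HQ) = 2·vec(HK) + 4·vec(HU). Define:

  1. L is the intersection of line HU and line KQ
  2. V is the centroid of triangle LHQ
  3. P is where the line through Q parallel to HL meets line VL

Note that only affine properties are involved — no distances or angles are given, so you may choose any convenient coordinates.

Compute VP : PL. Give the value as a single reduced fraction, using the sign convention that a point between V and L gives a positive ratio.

Work in coordinates with H = (0, 0), K = (1, 0), U = (0, 1), Q = (2, 4).
1. L is the intersection of line HU and line KQ ⇒ L = (0, -4)
2. V is the centroid of triangle LHQ ⇒ V = (2/3, 0)
3. P is where the line through Q parallel to HL meets line VL ⇒ P = (2, 8)
P = V + t·(L−V) with t = -2, so VP:PL = t:(1−t) = -2:3

VP:PL = -2/3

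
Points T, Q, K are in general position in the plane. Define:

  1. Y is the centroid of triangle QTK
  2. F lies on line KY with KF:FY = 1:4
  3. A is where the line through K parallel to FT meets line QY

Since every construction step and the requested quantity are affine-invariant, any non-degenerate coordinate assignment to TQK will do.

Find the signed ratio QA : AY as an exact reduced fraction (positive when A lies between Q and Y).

QA:AY = -14/5

Set T = (0, 0), Q = (1, 0), K = (0, 1); any affine frame gives the same invariant.
1. Y is the centroid of triangle QTK ⇒ Y = (1/3, 1/3)
2. F lies on line KY with KF:FY = 1:4 ⇒ F = (1/15, 13/15)
3. A is where the line through K parallel to FT meets line QY ⇒ A = (-1/27, 14/27)
A = Q + t·(Y−Q) with t = 14/9, so QA:AY = t:(1−t) = 14/9:-5/9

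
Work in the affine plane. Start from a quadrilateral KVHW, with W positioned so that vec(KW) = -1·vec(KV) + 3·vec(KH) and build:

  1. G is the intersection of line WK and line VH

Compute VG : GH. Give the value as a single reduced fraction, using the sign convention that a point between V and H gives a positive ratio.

Work in coordinates with K = (0, 0), V = (1, 0), H = (0, 1), W = (-1, 3).
1. G is the intersection of line WK and line VH ⇒ G = (-1/2, 3/2)
G = V + t·(H−V) with t = 3/2, so VG:GH = t:(1−t) = 3/2:-1/2

VG:GH = -3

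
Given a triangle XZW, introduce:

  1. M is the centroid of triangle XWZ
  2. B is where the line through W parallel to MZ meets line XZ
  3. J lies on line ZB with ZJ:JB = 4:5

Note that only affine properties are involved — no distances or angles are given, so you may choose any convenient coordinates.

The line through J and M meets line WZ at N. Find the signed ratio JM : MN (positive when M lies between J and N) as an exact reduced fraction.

JM:MN = -7/3

Assign X = (0, 0), Z = (1, 0), W = (0, 1) — the answer is frame-independent, so this choice is without loss of generality.
1. M is the centroid of triangle XWZ ⇒ M = (1/3, 1/3)
2. B is where the line through W parallel to MZ meets line XZ ⇒ B = (2, 0)
3. J lies on line ZB with ZJ:JB = 4:5 ⇒ J = (13/9, 0)
line JM meets WZ at N = (17/21, 4/21)
M = J + t·(N−J) with t = 7/4, so JM:MN = 7/4:-3/4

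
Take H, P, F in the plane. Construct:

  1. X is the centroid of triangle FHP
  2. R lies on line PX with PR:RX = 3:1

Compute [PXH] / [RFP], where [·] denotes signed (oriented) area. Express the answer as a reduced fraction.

Set H = (0, 0), P = (1, 0), F = (0, 1); any affine frame gives the same invariant.
1. X is the centroid of triangle FHP ⇒ X = (1/3, 1/3)
2. R lies on line PX with PR:RX = 3:1 ⇒ R = (1/2, 1/4)
2·[PXH] = 1/3, 2·[RFP] = -1/4
[PXH]:[RFP] = 1/3:-1/4 = -4/3

[PXH]:[RFP] = -4/3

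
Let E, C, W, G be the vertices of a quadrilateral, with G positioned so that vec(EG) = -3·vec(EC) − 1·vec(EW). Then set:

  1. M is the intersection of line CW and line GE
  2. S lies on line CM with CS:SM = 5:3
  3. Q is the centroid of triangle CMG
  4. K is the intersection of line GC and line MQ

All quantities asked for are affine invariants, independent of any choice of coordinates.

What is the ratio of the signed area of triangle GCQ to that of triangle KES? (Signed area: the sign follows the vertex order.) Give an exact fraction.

Work in coordinates with E = (0, 0), C = (1, 0), W = (0, 1), G = (-3, -1).
1. M is the intersection of line CW and line GE ⇒ M = (3/4, 1/4)
2. S lies on line CM with CS:SM = 5:3 ⇒ S = (27/32, 5/32)
3. Q is the centroid of triangle CMG ⇒ Q = (-5/12, -1/4)
4. K is the intersection of line GC and line MQ ⇒ K = (-1, -1/2)
2·[GCQ] = 5/12, 2·[KES] = -17/64
[GCQ]:[KES] = 5/12:-17/64 = -80/51

[GCQ]:[KES] = -80/51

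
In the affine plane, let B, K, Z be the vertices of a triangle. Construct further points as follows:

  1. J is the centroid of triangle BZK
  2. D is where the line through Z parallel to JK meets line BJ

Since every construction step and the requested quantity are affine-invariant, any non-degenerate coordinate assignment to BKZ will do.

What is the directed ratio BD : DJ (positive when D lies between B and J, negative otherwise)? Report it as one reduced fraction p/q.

BD:DJ = -2

Work in coordinates with B = (0, 0), K = (1, 0), Z = (0, 1).
1. J is the centroid of triangle BZK ⇒ J = (1/3, 1/3)
2. D is where the line through Z parallel to JK meets line BJ ⇒ D = (2/3, 2/3)
D = B + t·(J−B) with t = 2, so BD:DJ = t:(1−t) = 2:-1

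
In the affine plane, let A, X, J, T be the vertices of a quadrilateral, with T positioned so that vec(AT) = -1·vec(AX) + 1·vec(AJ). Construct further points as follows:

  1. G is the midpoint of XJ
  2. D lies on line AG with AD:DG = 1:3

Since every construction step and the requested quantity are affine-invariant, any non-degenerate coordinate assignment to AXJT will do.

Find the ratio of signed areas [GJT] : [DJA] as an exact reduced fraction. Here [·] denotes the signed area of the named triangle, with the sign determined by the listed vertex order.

Assign A = (0, 0), X = (1, 0), J = (0, 1), T = (-1, 1) — the answer is frame-independent, so this choice is without loss of generality.
1. G is the midpoint of XJ ⇒ G = (1/2, 1/2)
2. D lies on line AG with AD:DG = 1:3 ⇒ D = (1/8, 1/8)
2·[GJT] = 1/2, 2·[DJA] = 1/8
[GJT]:[DJA] = 1/2:1/8 = 4

[GJT]:[DJA] = 4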